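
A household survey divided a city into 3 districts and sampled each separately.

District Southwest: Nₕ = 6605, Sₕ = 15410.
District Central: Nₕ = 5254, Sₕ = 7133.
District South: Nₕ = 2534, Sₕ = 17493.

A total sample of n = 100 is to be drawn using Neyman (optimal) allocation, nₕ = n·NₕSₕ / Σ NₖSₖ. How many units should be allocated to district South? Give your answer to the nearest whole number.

24

Southwest: NₕSₕ = 6605·15410 = 101783050
Central: NₕSₕ = 5254·7133 = 37476782
South: NₕSₕ = 2534·17493 = 44327262
Σ NₕSₕ = 183587094.
n_South = 100·44327262/183587094 = 24.145... → 24.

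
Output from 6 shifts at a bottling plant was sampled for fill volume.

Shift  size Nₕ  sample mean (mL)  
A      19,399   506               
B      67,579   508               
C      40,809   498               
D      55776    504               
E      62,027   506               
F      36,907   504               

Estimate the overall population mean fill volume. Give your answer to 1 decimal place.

504.7

x̄_st = (Σ Nₕx̄ₕ) / (Σ Nₕ) = (19399·506 + 67579·508 + 40809·498 + 55776·504 + 62027·506 + 36907·504) / 282497
= 142566802 / 282497 = 504.667... → 504.7.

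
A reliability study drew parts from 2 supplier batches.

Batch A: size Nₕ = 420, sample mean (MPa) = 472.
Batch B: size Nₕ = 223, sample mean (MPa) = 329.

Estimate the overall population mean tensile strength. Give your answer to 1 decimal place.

N = 643; weights Wₕ = Nₕ/N = (0.6532, 0.3468).
x̄_st = Σ Wₕ·x̄ₕ = 0.6532·472 + 0.3468·329 ≈ 422.406...
→ 422.4.

422.4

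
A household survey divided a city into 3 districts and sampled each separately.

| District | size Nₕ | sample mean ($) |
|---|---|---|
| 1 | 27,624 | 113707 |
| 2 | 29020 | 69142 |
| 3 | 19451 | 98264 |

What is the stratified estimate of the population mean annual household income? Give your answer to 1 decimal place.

x̄_st = (Σ Nₕx̄ₕ) / (Σ Nₕ) = (27624·113707 + 29020·69142 + 19451·98264) / 76095
= 7058876072 / 76095 = 92763.993... → 92764.0.

92764.0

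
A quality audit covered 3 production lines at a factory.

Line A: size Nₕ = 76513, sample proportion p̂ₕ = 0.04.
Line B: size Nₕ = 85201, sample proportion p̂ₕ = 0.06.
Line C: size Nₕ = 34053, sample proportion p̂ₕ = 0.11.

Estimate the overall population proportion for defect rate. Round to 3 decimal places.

0.061

N = 76513 + 85201 + 34053 = 195767.
Overall proportion = Σ (Nₕ/N)·p̂ₕ.
Σ Nₕp̂ₕ = 3060.52 + 5112.06 + 3745.83 = 11918.41.
11918.41 / 195767 = 0.06088... → 0.061.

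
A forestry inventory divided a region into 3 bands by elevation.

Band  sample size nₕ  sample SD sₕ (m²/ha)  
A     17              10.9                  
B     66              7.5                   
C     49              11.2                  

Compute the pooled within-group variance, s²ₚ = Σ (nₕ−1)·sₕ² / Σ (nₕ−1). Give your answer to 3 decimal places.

Degrees of freedom: 16 + 65 + 48 = 129.
Σ(nₕ−1)sₕ² = 16·118.81 + 65·56.25 + 48·125.44 = 11578.33.
s²ₚ = 11578.33 / 129 = 89.75450... → 89.754.

89.754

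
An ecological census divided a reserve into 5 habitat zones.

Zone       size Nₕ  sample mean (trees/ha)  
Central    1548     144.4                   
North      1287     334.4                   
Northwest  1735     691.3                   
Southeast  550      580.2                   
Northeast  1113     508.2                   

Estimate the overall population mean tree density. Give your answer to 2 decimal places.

439.28

x̄_st = (Σ Nₕx̄ₕ) / (Σ Nₕ) = (1548·144.4 + 1287·334.4 + 1735·691.3 + 550·580.2 + 1113·508.2) / 6233
= 2738046.1 / 6233 = 439.2822... → 439.28.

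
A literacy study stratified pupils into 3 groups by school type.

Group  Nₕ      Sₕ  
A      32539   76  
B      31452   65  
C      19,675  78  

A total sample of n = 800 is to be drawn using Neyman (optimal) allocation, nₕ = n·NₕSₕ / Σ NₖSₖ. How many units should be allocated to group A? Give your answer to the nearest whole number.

327

A: NₕSₕ = 32539·76 = 2472964
B: NₕSₕ = 31452·65 = 2044380
C: NₕSₕ = 19675·78 = 1534650
Σ NₕSₕ = 6051994.
n_A = 800·2472964/6051994 = 326.896... → 327.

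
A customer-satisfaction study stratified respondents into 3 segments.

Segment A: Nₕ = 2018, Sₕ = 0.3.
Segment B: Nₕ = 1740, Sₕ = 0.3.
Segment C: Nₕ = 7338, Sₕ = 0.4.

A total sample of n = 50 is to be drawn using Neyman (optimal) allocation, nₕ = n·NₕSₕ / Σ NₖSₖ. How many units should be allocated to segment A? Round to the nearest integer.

A: NₕSₕ = 2018·0.3 = 605.4
B: NₕSₕ = 1740·0.3 = 522
C: NₕSₕ = 7338·0.4 = 2935.2
Σ NₕSₕ = 4062.6.
n_A = 50·605.4/4062.6 = 7.451... → 7.

7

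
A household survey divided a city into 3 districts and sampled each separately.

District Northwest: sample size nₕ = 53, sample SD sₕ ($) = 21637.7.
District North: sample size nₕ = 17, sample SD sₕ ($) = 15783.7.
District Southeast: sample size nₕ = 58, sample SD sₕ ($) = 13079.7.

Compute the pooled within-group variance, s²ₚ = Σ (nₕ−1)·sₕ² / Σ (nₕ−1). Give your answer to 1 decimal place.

304666909.0

Degrees of freedom: 52 + 16 + 57 = 125.
Σ(nₕ−1)sₕ² = 52·468190061.29 + 16·249125185.69 + 57·171078552.09 = 38083363627.25.
s²ₚ = 38083363627.25 / 125 = 304666909.018 → 304666909.0.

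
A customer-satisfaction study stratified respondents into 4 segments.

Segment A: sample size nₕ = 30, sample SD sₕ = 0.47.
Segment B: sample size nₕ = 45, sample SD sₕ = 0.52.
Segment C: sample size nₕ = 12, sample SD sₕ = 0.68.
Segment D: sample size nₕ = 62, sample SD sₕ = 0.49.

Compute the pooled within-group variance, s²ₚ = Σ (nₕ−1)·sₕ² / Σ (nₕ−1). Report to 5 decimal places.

Degrees of freedom: 29 + 44 + 11 + 61 = 145.
Σ(nₕ−1)sₕ² = 29·0.2209 + 44·0.2704 + 11·0.4624 + 61·0.2401 = 38.0362.
s²ₚ = 38.0362 / 145 = 0.2623186... → 0.26232.

0.26232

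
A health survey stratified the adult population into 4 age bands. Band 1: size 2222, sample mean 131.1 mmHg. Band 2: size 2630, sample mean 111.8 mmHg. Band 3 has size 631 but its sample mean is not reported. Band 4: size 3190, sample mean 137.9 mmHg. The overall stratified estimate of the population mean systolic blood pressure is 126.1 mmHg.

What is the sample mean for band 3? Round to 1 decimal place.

108.4

N = 2222 + 2630 + 631 + 3190 = 8673.
Overall total = μ·N = 126.1·8673 = 1093665.3.
Subtract the known strata: 2222·131.1 + 2630·111.8 + 3190·137.9 = 1025239.2.
Remaining total for band 3: 1093665.3 − 1025239.2 = 68426.1.
Divide by its size: 68426.1 / 631 = 108.441... → 108.4.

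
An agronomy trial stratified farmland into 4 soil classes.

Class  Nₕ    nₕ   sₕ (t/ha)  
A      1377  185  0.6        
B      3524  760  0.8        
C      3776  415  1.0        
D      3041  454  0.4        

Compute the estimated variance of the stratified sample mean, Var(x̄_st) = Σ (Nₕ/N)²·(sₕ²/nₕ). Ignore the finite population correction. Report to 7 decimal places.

0.0003770

N = 11718. Term for each stratum: Wₕ²sₕ²/nₕ.
Var(x̄_st) = 0.0000268715 + 0.0000761607 + 0.0002502124 + 0.0000237350 = 0.0003769797 → 0.0003770.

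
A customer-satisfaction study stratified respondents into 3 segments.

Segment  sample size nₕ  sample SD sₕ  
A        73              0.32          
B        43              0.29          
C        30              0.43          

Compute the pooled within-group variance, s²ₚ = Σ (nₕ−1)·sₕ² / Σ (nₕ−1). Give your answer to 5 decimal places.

A: (73−1)·0.32² = 72·0.1024 = 7.3728
B: (43−1)·0.29² = 42·0.0841 = 3.5322
C: (30−1)·0.43² = 29·0.1849 = 5.3621
Numerator = 16.2671; denominator = Σ(nₕ−1) = 143.
s²ₚ = 16.2671/143 = 0.1137559... → 0.11376.

0.11376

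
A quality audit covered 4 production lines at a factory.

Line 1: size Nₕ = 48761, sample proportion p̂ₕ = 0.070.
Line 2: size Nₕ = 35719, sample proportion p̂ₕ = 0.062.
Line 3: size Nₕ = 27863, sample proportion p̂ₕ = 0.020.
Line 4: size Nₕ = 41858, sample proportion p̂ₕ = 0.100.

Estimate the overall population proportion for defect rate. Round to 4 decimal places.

Wₕ = Nₕ/N with N = 154201: 0.3162, 0.2316, 0.1807, 0.2715.
p̂_st = 0.3162·0.070 + 0.2316·0.062 + 0.1807·0.020 + 0.2715·0.100 ≈ 0.067256... → 0.0673.

0.0673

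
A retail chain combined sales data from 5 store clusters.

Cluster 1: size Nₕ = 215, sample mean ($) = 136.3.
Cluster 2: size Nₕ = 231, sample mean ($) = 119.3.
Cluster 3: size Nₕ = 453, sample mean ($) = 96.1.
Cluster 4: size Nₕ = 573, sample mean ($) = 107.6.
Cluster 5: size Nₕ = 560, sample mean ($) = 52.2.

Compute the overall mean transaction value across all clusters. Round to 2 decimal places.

N = 215 + 231 + 453 + 573 + 560 = 2032.
The stratified mean weights each stratum mean by its population share Nₕ/N.
Σ Nₕx̄ₕ = 215·136.3 + 231·119.3 + 453·96.1 + 573·107.6 + 560·52.2 = 29304.5 + 27558.3 + 43533.3 + 61654.8 + 29232 = 191282.9.
Divide by N: 191282.9 / 2032 = 94.1353... → 94.14.

94.14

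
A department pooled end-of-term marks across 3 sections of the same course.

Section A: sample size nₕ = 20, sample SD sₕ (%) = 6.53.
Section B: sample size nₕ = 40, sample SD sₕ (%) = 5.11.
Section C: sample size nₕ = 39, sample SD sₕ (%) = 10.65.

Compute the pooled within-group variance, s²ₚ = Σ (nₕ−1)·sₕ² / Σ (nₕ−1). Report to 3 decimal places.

63.944

A: (20−1)·6.53² = 19·42.6409 = 810.1771
B: (40−1)·5.11² = 39·26.1121 = 1018.3719
C: (39−1)·10.65² = 38·113.4225 = 4310.055
Numerator = 6138.604; denominator = Σ(nₕ−1) = 96.
s²ₚ = 6138.604/96 = 63.94379... → 63.944.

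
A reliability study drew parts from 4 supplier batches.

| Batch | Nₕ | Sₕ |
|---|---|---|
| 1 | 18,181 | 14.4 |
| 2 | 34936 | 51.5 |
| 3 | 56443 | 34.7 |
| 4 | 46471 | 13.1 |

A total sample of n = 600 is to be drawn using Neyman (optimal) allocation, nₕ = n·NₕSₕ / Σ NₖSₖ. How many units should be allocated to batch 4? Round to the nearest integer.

1: NₕSₕ = 18181·14.4 = 261806.4
2: NₕSₕ = 34936·51.5 = 1799204
3: NₕSₕ = 56443·34.7 = 1958572.1
4: NₕSₕ = 46471·13.1 = 608770.1
Σ NₕSₕ = 4628352.6.
n_4 = 600·608770.1/4628352.6 = 78.918... → 79.

79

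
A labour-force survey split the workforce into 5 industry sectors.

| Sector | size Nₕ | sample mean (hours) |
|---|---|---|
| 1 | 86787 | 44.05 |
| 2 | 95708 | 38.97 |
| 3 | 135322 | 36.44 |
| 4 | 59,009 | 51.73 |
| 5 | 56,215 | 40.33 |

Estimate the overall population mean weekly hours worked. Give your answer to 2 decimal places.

41.11

N = 433041; weights Wₕ = Nₕ/N = (0.2004, 0.2210, 0.3125, 0.1363, 0.1298).
x̄_st = Σ Wₕ·x̄ₕ = 0.2004·44.05 + 0.2210·38.97 + 0.3125·36.44 + 0.1363·51.73 + 0.1298·40.33 ≈ 41.1128...
→ 41.11.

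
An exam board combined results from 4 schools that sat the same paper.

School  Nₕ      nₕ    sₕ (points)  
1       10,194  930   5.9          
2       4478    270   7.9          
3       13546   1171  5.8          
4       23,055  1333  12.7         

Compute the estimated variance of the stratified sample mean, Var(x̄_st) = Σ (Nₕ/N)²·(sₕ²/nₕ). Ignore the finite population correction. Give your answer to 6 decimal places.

N = 51273. Term for each stratum: Wₕ²sₕ²/nₕ.
Var(x̄_st) = 0.001479561 + 0.001763117 + 0.002005136 + 0.024464148 = 0.029711961 → 0.029712.

0.029712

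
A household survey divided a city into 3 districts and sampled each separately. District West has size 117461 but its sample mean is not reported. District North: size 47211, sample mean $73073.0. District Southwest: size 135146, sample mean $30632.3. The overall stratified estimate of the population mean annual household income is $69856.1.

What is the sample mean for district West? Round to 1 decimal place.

113692.5

N = 117461 + 47211 + 135146 = 299818.
Overall total = μ·N = 69856.1·299818 = 20944116189.8.
Subtract the known strata: 47211·73073.0 + 135146·30632.3 = 7589682218.8.
Remaining total for district West: 20944116189.8 − 7589682218.8 = 13354433971.
Divide by its size: 13354433971 / 117461 = 113692.493... → 113692.5.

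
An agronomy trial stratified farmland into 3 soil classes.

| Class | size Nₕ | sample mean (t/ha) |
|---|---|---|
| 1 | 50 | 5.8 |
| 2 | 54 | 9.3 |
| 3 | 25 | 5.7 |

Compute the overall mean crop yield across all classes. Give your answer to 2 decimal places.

x̄_st = (Σ Nₕx̄ₕ) / (Σ Nₕ) = (50·5.8 + 54·9.3 + 25·5.7) / 129
= 934.7 / 129 = 7.2457... → 7.25.

7.25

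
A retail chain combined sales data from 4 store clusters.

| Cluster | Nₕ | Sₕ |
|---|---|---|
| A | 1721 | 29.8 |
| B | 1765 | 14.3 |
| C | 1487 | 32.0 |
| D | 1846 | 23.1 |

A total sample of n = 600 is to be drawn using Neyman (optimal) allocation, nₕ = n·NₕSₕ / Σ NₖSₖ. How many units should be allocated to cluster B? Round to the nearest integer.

91

A: NₕSₕ = 1721·29.8 = 51285.8
B: NₕSₕ = 1765·14.3 = 25239.5
C: NₕSₕ = 1487·32.0 = 47584
D: NₕSₕ = 1846·23.1 = 42642.6
Σ NₕSₕ = 166751.9.
n_B = 600·25239.5/166751.9 = 90.816... → 91.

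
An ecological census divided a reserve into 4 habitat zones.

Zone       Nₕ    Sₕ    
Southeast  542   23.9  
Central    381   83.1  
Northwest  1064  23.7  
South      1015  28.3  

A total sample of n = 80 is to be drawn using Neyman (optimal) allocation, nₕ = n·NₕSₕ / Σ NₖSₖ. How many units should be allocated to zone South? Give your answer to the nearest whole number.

Southeast: NₕSₕ = 542·23.9 = 12953.8
Central: NₕSₕ = 381·83.1 = 31661.1
Northwest: NₕSₕ = 1064·23.7 = 25216.8
South: NₕSₕ = 1015·28.3 = 28724.5
Σ NₕSₕ = 98556.2.
n_South = 80·28724.5/98556.2 = 23.316... → 23.

23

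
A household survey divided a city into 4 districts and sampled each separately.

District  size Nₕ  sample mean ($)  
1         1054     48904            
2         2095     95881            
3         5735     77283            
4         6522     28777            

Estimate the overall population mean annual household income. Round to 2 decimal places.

N = 15406; weights Wₕ = Nₕ/N = (0.0684, 0.1360, 0.3723, 0.4233).
x̄_st = Σ Wₕ·x̄ₕ = 0.0684·48904 + 0.1360·95881 + 0.3723·77283 + 0.4233·28777 ≈ 57335.9152...
→ 57335.92.

57335.92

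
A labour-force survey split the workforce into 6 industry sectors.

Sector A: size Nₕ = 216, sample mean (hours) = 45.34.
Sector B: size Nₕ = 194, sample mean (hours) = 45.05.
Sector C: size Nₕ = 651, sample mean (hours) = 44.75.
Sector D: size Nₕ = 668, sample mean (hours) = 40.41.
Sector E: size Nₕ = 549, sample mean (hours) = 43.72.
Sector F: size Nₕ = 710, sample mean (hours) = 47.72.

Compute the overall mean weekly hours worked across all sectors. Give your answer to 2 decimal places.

44.36

N = 216 + 194 + 651 + 668 + 549 + 710 = 2988.
The stratified mean weights each stratum mean by its population share Nₕ/N.
Σ Nₕx̄ₕ = 216·45.34 + 194·45.05 + 651·44.75 + 668·40.41 + 549·43.72 + 710·47.72 = 9793.44 + 8739.7 + 29132.25 + 26993.88 + 24002.28 + 33881.2 = 132542.75.
Divide by N: 132542.75 / 2988 = 44.3584... → 44.36.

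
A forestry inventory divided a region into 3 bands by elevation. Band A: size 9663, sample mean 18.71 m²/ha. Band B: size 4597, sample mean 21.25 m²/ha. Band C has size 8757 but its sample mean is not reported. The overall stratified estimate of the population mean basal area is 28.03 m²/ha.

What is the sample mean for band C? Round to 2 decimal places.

41.87

Σ Nₕx̄ₕ = N·μ, so 8757·x̄_C = 23017·28.03 − (9663·18.71 + 4597·21.25).
= 645166.51 − 278480.98 = 366685.53.
x̄_C = 366685.53 / 8757 = 41.8734... → 41.87.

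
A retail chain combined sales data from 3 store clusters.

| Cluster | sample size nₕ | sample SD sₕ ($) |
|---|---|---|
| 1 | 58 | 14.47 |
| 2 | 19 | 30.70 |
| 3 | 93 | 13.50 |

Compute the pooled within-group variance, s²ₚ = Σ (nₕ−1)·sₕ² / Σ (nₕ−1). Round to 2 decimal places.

1: (58−1)·14.47² = 57·209.3809 = 11934.7113
2: (19−1)·30.70² = 18·942.49 = 16964.82
3: (93−1)·13.50² = 92·182.25 = 16767
Numerator = 45666.5313; denominator = Σ(nₕ−1) = 167.
s²ₚ = 45666.5313/167 = 273.4523... → 273.45.

273.45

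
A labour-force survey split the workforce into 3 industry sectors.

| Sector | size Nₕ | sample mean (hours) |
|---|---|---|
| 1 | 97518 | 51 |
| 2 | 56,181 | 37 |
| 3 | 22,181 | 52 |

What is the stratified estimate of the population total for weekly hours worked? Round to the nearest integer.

8205527

Estimate total by summing Nₕ·x̄ₕ over strata.
97518·51 + 56181·37 + 22181·52 = 4973418 + 2078697 + 1153412 = 8205527.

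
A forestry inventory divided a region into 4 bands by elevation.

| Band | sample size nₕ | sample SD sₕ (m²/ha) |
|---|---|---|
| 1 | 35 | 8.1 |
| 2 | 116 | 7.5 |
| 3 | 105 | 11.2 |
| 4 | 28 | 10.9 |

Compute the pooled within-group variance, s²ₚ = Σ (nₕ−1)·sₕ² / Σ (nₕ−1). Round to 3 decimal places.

Degrees of freedom: 34 + 115 + 104 + 27 = 280.
Σ(nₕ−1)sₕ² = 34·65.61 + 115·56.25 + 104·125.44 + 27·118.81 = 24953.12.
s²ₚ = 24953.12 / 280 = 89.11829... → 89.118.

89.118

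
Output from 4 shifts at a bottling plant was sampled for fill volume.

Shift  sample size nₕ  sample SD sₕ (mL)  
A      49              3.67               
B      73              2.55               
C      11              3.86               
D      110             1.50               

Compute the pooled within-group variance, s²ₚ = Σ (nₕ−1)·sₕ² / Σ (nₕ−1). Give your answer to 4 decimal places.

A: (49−1)·3.67² = 48·13.4689 = 646.5072
B: (73−1)·2.55² = 72·6.5025 = 468.18
C: (11−1)·3.86² = 10·14.8996 = 148.996
D: (110−1)·1.50² = 109·2.25 = 245.25
Numerator = 1508.9332; denominator = Σ(nₕ−1) = 239.
s²ₚ = 1508.9332/239 = 6.313528... → 6.3135.

6.3135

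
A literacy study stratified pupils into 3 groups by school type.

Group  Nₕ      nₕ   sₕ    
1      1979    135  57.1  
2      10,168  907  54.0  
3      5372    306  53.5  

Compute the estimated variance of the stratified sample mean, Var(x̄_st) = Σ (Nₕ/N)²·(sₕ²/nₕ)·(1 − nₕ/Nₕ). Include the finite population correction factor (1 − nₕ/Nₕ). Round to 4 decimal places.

N = 17519; Wₕ = Nₕ/N.
group 1: (1979/17519)²·57.1²/135·(1 − 135/1979) = 0.2871617
group 2: (10168/17519)²·54.0²/907·(1 − 907/10168) = 0.9864045
group 3: (5372/17519)²·53.5²/306·(1 − 306/5372) = 0.8294089
Sum = 2.1029751 → 2.1030.

2.1030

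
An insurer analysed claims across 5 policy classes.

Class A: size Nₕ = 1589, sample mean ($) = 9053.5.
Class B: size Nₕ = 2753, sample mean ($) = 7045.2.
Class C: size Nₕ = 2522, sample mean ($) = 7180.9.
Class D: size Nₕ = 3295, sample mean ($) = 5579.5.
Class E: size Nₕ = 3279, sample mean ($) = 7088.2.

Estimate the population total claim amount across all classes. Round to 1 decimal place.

A: 1589·9053.5 = 14386011.5
B: 2753·7045.2 = 19395435.6
C: 2522·7180.9 = 18110229.8
D: 3295·5579.5 = 18384452.5
E: 3279·7088.2 = 23242207.8
τ̂ = Σ Nₕx̄ₕ = 93518337.2.

93518337.2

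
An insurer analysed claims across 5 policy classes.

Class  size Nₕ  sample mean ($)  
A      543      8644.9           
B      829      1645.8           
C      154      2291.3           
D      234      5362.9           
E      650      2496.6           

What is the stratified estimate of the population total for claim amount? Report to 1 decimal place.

A: 543·8644.9 = 4694180.7
B: 829·1645.8 = 1364368.2
C: 154·2291.3 = 352860.2
D: 234·5362.9 = 1254918.6
E: 650·2496.6 = 1622790
τ̂ = Σ Nₕx̄ₕ = 9289117.7.

9289117.7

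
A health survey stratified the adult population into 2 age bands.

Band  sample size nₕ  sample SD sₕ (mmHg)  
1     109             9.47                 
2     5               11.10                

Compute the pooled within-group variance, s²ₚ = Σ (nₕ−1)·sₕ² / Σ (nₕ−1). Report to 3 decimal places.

1: (109−1)·9.47² = 108·89.6809 = 9685.5372
2: (5−1)·11.10² = 4·123.21 = 492.84
Numerator = 10178.3772; denominator = Σ(nₕ−1) = 112.
s²ₚ = 10178.3772/112 = 90.87837... → 90.878.

90.878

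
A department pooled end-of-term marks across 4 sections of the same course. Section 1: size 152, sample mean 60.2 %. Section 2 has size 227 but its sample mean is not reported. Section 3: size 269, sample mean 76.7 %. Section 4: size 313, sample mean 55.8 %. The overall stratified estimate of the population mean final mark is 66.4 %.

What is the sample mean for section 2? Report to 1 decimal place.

73.0

N = 152 + 227 + 269 + 313 = 961.
Overall total = μ·N = 66.4·961 = 63810.4.
Subtract the known strata: 152·60.2 + 269·76.7 + 313·55.8 = 47248.1.
Remaining total for section 2: 63810.4 − 47248.1 = 16562.3.
Divide by its size: 16562.3 / 227 = 72.962... → 73.0.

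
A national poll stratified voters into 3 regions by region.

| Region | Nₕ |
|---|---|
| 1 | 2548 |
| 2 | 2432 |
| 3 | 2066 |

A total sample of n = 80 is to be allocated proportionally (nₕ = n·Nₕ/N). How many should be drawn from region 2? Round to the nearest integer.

28

Share of region 2 = 2432/7046 = 0.34516.
Allocate 80 × 0.34516 = 27.613... → 28.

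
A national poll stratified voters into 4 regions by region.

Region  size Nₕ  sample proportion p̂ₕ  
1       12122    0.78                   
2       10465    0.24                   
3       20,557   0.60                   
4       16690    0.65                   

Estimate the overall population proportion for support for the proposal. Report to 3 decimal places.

0.587

N = 12122 + 10465 + 20557 + 16690 = 59834.
Overall proportion = Σ (Nₕ/N)·p̂ₕ.
Σ Nₕp̂ₕ = 9455.16 + 2511.6 + 12334.2 + 10848.5 = 35149.46.
35149.46 / 59834 = 0.58745... → 0.587.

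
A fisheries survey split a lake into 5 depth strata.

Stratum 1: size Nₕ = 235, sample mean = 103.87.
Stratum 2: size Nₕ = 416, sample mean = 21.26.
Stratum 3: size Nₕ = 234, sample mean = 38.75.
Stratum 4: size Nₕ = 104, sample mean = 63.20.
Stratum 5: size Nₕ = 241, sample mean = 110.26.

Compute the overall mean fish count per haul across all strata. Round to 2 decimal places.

x̄_st = (Σ Nₕx̄ₕ) / (Σ Nₕ) = (235·103.87 + 416·21.26 + 234·38.75 + 104·63.20 + 241·110.26) / 1230
= 75466.57 / 1230 = 61.3549... → 61.35.

61.35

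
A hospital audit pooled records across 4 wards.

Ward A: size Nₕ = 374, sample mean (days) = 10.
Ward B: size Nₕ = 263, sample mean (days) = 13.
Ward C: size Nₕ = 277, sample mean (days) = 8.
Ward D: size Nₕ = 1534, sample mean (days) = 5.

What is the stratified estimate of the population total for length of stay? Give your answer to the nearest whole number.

Population total = Σ Nₕ·x̄ₕ (each stratum's size times its mean).
374·10 + 263·13 + 277·8 + 1534·5 = 3740 + 3419 + 2216 + 7670 = 17045.

17045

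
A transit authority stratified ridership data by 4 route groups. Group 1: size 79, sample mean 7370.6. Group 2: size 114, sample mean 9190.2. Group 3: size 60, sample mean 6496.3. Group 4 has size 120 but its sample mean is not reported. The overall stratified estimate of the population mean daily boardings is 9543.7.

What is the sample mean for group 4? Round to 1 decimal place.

N = 79 + 114 + 60 + 120 = 373.
Overall total = μ·N = 9543.7·373 = 3559800.1.
Subtract the known strata: 79·7370.6 + 114·9190.2 + 60·6496.3 = 2019738.2.
Remaining total for group 4: 3559800.1 − 2019738.2 = 1540061.9.
Divide by its size: 1540061.9 / 120 = 12833.849... → 12833.8.

12833.8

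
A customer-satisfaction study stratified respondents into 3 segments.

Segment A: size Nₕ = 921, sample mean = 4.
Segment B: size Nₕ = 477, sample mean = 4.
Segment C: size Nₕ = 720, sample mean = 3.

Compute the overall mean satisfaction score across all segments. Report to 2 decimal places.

N = 2118; weights Wₕ = Nₕ/N = (0.4348, 0.2252, 0.3399).
x̄_st = Σ Wₕ·x̄ₕ = 0.4348·4 + 0.2252·4 + 0.3399·3 ≈ 3.6601...
→ 3.66.

3.66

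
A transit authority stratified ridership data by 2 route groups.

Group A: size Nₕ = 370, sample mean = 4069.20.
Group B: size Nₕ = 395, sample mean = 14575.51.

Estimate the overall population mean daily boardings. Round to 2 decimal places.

9494.03

N = 370 + 395 = 765.
The stratified mean weights each stratum mean by its population share Nₕ/N.
Σ Nₕx̄ₕ = 370·4069.20 + 395·14575.51 = 1505604 + 5757326.45 = 7262930.45.
Divide by N: 7262930.45 / 765 = 9494.0267... → 9494.03.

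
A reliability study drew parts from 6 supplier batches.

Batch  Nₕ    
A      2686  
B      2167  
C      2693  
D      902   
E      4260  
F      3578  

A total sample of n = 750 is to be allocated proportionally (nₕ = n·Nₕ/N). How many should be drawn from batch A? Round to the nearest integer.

124

Share of batch A = 2686/16286 = 0.16493.
Allocate 750 × 0.16493 = 123.695... → 124.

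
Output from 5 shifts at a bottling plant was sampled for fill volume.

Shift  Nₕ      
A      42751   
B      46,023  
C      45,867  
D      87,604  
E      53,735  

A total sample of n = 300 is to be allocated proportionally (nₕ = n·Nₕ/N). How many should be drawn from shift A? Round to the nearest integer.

N = 42751 + 46023 + 45867 + 87604 + 53735 = 275980.
n_A = 300·42751/275980 = 46.472... → 46.

46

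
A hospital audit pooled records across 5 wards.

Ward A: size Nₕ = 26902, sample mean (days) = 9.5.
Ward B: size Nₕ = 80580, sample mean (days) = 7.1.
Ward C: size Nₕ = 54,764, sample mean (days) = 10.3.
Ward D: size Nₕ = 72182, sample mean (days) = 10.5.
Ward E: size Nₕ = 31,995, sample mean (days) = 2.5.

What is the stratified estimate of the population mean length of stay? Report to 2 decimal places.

x̄_st = (Σ Nₕx̄ₕ) / (Σ Nₕ) = (26902·9.5 + 80580·7.1 + 54764·10.3 + 72182·10.5 + 31995·2.5) / 266423
= 2229654.7 / 266423 = 8.3689... → 8.37.

8.37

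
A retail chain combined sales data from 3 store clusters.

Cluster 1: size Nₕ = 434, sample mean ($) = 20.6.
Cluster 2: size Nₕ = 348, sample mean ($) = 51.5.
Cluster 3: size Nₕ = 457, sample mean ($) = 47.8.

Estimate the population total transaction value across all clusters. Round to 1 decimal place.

1: 434·20.6 = 8940.4
2: 348·51.5 = 17922
3: 457·47.8 = 21844.6
τ̂ = Σ Nₕx̄ₕ = 48707.0.

48707.0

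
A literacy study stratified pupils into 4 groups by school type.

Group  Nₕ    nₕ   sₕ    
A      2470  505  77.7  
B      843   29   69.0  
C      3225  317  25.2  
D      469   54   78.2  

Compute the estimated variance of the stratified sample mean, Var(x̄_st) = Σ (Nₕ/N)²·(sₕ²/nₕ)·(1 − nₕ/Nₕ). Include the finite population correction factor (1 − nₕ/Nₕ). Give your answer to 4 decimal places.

N = 7007; Wₕ = Nₕ/N.
group A: (2470/7007)²·77.7²/505·(1 − 505/2470) = 1.1818053
group B: (843/7007)²·69.0²/29·(1 − 29/843) = 2.2944993
group C: (3225/7007)²·25.2²/317·(1 − 317/3225) = 0.3826500
group D: (469/7007)²·78.2²/54·(1 − 54/469) = 0.4489277
Sum = 4.3078823 → 4.3079.

4.3079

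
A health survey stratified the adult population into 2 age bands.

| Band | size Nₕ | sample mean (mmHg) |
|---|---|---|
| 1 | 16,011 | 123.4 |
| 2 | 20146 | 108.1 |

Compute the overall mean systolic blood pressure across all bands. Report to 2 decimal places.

114.88

N = 36157; weights Wₕ = Nₕ/N = (0.4428, 0.5572).
x̄_st = Σ Wₕ·x̄ₕ = 0.4428·123.4 + 0.5572·108.1 ≈ 114.8751...
→ 114.88.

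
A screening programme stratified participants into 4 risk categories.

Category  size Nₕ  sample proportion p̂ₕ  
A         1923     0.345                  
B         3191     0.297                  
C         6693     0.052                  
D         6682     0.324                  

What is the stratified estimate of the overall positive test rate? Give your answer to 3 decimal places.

N = 1923 + 3191 + 6693 + 6682 = 18489.
Overall proportion = Σ (Nₕ/N)·p̂ₕ.
Σ Nₕp̂ₕ = 663.435 + 947.727 + 348.036 + 2164.968 = 4124.166.
4124.166 / 18489 = 0.22306... → 0.223.

0.223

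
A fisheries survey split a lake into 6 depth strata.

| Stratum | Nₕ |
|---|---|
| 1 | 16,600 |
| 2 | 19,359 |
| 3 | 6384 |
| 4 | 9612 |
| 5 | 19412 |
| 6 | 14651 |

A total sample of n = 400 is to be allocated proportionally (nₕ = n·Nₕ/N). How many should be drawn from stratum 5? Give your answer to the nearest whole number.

N = 16600 + 19359 + 6384 + 9612 + 19412 + 14651 = 86018.
n_5 = 400·19412/86018 = 90.269... → 90.

90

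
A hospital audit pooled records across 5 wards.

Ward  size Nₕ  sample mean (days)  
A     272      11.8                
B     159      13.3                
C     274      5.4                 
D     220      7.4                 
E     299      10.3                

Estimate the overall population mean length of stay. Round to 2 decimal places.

9.40

N = 272 + 159 + 274 + 220 + 299 = 1224.
Overall mean = Σ (Nₕ/N)·x̄ₕ — weight by population share, not a simple average.
Σ Nₕx̄ₕ = 272·11.8 + 159·13.3 + 274·5.4 + 220·7.4 + 299·10.3 = 3209.6 + 2114.7 + 1479.6 + 1628 + 3079.7 = 11511.6.
Divide by N: 11511.6 / 1224 = 9.4049... → 9.40.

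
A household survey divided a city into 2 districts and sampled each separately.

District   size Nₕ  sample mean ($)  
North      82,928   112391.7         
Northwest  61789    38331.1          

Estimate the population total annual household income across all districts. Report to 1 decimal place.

Estimate total by summing Nₕ·x̄ₕ over strata.
82928·112391.7 + 61789·38331.1 = 9320418897.6 + 2368440337.9 = 11688859235.5.

11688859235.5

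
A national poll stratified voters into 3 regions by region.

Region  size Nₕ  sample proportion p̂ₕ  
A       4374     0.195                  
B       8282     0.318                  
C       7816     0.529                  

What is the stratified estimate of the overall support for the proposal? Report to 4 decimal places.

0.3723

N = 4374 + 8282 + 7816 = 20472.
Overall proportion = Σ (Nₕ/N)·p̂ₕ.
Σ Nₕp̂ₕ = 852.93 + 2633.676 + 4134.664 = 7621.27.
7621.27 / 20472 = 0.372278... → 0.3723.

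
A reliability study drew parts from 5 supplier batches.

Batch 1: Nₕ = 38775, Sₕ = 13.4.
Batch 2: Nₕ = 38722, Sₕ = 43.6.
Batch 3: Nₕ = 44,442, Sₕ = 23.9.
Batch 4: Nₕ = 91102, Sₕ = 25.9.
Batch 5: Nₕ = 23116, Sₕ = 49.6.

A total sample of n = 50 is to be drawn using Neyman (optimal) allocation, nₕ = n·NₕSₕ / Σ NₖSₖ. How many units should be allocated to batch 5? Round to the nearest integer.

1: NₕSₕ = 38775·13.4 = 519585
2: NₕSₕ = 38722·43.6 = 1688279.2
3: NₕSₕ = 44442·23.9 = 1062163.8
4: NₕSₕ = 91102·25.9 = 2359541.8
5: NₕSₕ = 23116·49.6 = 1146553.6
Σ NₕSₕ = 6776123.4.
n_5 = 50·1146553.6/6776123.4 = 8.460... → 8.

8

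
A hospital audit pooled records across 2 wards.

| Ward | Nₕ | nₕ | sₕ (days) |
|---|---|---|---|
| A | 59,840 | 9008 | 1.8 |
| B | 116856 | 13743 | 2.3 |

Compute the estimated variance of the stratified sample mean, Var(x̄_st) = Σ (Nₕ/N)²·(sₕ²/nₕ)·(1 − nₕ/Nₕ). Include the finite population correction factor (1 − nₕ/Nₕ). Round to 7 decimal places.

0.0001836

N = 176696; Wₕ = Nₕ/N.
ward A: (59840/176696)²·1.8²/9008·(1 − 9008/59840) = 0.0000350422
ward B: (116856/176696)²·2.3²/13743·(1 − 13743/116856) = 0.0001485543
Sum = 0.0001835965 → 0.0001836.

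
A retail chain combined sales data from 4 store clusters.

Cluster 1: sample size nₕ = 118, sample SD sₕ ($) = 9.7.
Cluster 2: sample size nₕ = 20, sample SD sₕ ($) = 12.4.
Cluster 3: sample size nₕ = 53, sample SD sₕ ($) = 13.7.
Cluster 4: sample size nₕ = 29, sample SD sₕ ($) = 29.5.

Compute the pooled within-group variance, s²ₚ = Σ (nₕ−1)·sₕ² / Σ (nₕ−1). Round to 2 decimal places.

222.49

Degrees of freedom: 117 + 19 + 52 + 28 = 216.
Σ(nₕ−1)sₕ² = 117·94.09 + 19·153.76 + 52·187.69 + 28·870.25 = 48056.85.
s²ₚ = 48056.85 / 216 = 222.4854... → 222.49.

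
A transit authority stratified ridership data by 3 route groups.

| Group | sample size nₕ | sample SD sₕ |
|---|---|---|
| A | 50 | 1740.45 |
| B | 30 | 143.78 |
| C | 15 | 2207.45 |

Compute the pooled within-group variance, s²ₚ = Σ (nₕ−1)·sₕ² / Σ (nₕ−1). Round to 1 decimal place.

2361395.1

Degrees of freedom: 49 + 29 + 14 = 92.
Σ(nₕ−1)sₕ² = 49·3029166.2025 + 29·20672.6884 + 14·4872835.5025 = 217248348.9211.
s²ₚ = 217248348.9211 / 92 = 2361395.097... → 2361395.1.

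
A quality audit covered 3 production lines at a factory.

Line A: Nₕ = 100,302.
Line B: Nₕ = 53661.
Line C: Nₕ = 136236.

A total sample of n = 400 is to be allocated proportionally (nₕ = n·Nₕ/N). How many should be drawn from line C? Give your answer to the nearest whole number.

188

Share of line C = 136236/290199 = 0.46946.
Allocate 400 × 0.46946 = 187.783... → 188.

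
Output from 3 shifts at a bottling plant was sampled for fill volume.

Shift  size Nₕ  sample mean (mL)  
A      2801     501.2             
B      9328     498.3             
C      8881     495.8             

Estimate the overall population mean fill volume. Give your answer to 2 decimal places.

x̄_st = (Σ Nₕx̄ₕ) / (Σ Nₕ) = (2801·501.2 + 9328·498.3 + 8881·495.8) / 21010
= 10455203.4 / 21010 = 497.6299... → 497.63.

497.63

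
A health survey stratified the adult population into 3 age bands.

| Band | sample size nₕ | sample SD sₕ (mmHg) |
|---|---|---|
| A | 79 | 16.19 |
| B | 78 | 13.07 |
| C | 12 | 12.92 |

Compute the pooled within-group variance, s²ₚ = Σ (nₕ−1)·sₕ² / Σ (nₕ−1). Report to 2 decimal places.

213.46

A: (79−1)·16.19² = 78·262.1161 = 20445.0558
B: (78−1)·13.07² = 77·170.8249 = 13153.5173
C: (12−1)·12.92² = 11·166.9264 = 1836.1904
Numerator = 35434.7635; denominator = Σ(nₕ−1) = 166.
s²ₚ = 35434.7635/166 = 213.4624... → 213.46.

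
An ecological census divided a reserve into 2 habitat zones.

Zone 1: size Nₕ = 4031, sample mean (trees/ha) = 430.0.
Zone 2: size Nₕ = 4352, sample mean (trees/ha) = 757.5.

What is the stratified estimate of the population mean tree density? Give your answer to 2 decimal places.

600.02

N = 8383; weights Wₕ = Nₕ/N = (0.4809, 0.5191).
x̄_st = Σ Wₕ·x̄ₕ = 0.4809·430.0 + 0.5191·757.5 ≈ 600.0203...
→ 600.02.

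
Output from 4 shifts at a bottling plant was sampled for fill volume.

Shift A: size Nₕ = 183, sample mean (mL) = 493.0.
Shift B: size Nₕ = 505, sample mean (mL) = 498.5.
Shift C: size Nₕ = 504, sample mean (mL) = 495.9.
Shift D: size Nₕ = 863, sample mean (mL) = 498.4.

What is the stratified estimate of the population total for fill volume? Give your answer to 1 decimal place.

1022014.3

A: 183·493.0 = 90219
B: 505·498.5 = 251742.5
C: 504·495.9 = 249933.6
D: 863·498.4 = 430119.2
τ̂ = Σ Nₕx̄ₕ = 1022014.3.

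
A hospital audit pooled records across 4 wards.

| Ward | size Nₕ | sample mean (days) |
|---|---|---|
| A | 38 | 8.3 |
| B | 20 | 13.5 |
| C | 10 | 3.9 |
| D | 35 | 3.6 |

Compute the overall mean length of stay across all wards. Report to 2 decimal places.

x̄_st = (Σ Nₕx̄ₕ) / (Σ Nₕ) = (38·8.3 + 20·13.5 + 10·3.9 + 35·3.6) / 103
= 750.4 / 103 = 7.2854... → 7.29.

7.29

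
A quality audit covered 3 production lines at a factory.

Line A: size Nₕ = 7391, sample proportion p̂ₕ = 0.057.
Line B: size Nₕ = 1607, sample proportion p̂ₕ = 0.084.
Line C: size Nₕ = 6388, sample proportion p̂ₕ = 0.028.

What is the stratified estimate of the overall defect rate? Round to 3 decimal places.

0.048

N = 7391 + 1607 + 6388 = 15386.
Overall proportion = Σ (Nₕ/N)·p̂ₕ.
Σ Nₕp̂ₕ = 421.287 + 134.988 + 178.864 = 735.139.
735.139 / 15386 = 0.04778... → 0.048.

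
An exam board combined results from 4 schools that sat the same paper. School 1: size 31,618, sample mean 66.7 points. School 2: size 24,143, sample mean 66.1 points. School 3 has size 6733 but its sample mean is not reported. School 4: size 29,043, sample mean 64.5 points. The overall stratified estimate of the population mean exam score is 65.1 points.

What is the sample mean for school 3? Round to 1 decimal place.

Σ Nₕx̄ₕ = N·μ, so 6733·x̄_3 = 91537·65.1 − (31618·66.7 + 24143·66.1 + 29043·64.5).
= 5959058.7 − 5578046.4 = 381012.3.
x̄_3 = 381012.3 / 6733 = 56.589... → 56.6.

56.6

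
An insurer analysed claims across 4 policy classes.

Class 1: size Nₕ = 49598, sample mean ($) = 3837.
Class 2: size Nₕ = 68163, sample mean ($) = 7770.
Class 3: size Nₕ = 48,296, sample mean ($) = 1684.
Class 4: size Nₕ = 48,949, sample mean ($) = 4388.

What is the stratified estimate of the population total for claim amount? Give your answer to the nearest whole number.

1016052712

1: 49598·3837 = 190307526
2: 68163·7770 = 529626510
3: 48296·1684 = 81330464
4: 48949·4388 = 214788212
τ̂ = Σ Nₕx̄ₕ = 1016052712.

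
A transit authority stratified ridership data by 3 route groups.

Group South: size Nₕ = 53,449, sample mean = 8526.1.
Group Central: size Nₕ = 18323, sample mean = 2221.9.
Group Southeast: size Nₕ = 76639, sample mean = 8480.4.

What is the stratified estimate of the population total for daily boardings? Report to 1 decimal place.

1146352768.2

South: 53449·8526.1 = 455711518.9
Central: 18323·2221.9 = 40711873.7
Southeast: 76639·8480.4 = 649929375.6
τ̂ = Σ Nₕx̄ₕ = 1146352768.2.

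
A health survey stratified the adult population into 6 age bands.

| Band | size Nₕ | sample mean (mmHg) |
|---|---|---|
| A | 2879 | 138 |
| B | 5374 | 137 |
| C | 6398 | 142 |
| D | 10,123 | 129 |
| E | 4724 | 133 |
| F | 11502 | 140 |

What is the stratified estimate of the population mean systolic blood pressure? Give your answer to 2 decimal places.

136.26

x̄_st = (Σ Nₕx̄ₕ) / (Σ Nₕ) = (2879·138 + 5374·137 + 6398·142 + 10123·129 + 4724·133 + 11502·140) / 41000
= 5586495 / 41000 = 136.2560... → 136.26.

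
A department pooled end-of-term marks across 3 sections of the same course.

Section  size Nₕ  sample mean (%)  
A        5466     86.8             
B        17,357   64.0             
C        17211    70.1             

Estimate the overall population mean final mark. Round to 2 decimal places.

69.74

N = 5466 + 17357 + 17211 = 40034.
Weight each subgroup mean by Nₕ/N and sum.
Σ Nₕx̄ₕ = 5466·86.8 + 17357·64.0 + 17211·70.1 = 474448.8 + 1110848 + 1206491.1 = 2791787.9.
Divide by N: 2791787.9 / 40034 = 69.7354... → 69.74.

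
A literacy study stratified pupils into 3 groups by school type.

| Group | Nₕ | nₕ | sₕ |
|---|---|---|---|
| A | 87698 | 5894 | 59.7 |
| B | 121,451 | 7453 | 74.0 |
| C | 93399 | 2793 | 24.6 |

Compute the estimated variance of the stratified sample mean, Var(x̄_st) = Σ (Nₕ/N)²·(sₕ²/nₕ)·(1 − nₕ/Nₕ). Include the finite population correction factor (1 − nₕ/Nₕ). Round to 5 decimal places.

0.17856

N = 302548. Term for each stratum: Wₕ²sₕ²/nₕ·(1−nₕ/Nₕ).
Var(x̄_st) = 0.04739300 + 0.11113275 + 0.02003133 = 0.17855709 → 0.17856.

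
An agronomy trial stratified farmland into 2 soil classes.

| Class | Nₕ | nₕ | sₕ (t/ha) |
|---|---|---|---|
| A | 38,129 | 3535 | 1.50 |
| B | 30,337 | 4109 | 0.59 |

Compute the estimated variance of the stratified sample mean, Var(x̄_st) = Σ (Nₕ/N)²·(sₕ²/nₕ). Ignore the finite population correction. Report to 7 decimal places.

0.0002140

N = 68466. Term for each stratum: Wₕ²sₕ²/nₕ.
Var(x̄_st) = 0.0001974031 + 0.0000166327 = 0.0002140358 → 0.0002140.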